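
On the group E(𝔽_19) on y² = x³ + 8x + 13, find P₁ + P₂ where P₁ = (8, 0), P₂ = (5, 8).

(8, 0) + (5, 8). λ = (8 - 0)/(5 - 8) ≡ 8/16 mod 19. 16⁻¹ ≡ 6 (mod 19) since 16·6 = 96 ≡ 1, so λ ≡ 10.
  x = λ² - 8 - 5 = 100 - 13 ≡ 11; y = λ·(8 - 11) - 0 ≡ 8. → (11, 8)

(11, 8)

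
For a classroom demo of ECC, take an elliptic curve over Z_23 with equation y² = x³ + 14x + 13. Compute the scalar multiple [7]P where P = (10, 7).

(4, 15)

Repeated addition: build up to 7P.
2P: tangent at (10, 7): λ = (3·10² + 14)/(2·7) ≡ 15/14. 14⁻¹ ≡ 5 (mod 23), so λ ≡ 15·5 ≡ 6.
  x = λ² - 10 - 10 = 36 - 20 ≡ 16; y = λ·(10 - 16) - 7 ≡ 3. → (16, 3)
3P: (16, 3) + (10, 7). λ = (7 - 3)/(10 - 16) ≡ 4/17 mod 23. 17⁻¹ ≡ 19 (mod 23), so λ ≡ 7.
  x = λ² - 16 - 10 = 49 - 26 ≡ 0; y = λ·(16 - 0) - 3 ≡ 17. → (0, 17)
4P: (0, 17) + (10, 7). λ = (7 - 17)/(10 - 0) ≡ 13/10 mod 23. 10⁻¹ ≡ 7 (mod 23) since 10·7 = 70 ≡ 1, so λ ≡ 22.
  x = λ² - 0 - 10 = 484 - 10 ≡ 14; y = λ·(0 - 14) - 17 ≡ 20. → (14, 20)
5P: (14, 20) + (10, 7). λ = (7 - 20)/(10 - 14) ≡ 10/19 mod 23. 19⁻¹ ≡ 17 (mod 23), so λ ≡ 9.
  x = λ² - 14 - 10 = 81 - 24 ≡ 11; y = λ·(14 - 11) - 20 ≡ 7. → (11, 7)
6P: (11, 7) + (10, 7). λ = (7 - 7)/(10 - 11) ≡ 0/22 mod 23. 22⁻¹ ≡ 22 (mod 23), so λ ≡ 0.
  x = λ² - 11 - 10 = 0 - 21 ≡ 2; y = λ·(11 - 2) - 7 ≡ 16. → (2, 16)
7P: (2, 16) + (10, 7). λ = (7 - 16)/(10 - 2) ≡ 14/8 mod 23. 8⁻¹ ≡ 3 (mod 23) since 8·3 = 24 ≡ 1, so λ ≡ 19.
  x = λ² - 2 - 10 = 361 - 12 ≡ 4; y = λ·(2 - 4) - 16 ≡ 15. → (4, 15)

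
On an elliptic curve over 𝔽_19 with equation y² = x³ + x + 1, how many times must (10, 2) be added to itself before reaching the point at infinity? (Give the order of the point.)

7

2P: tangent at (10, 2): λ = (3·10² + 1)/(2·2) ≡ 16/4. 4⁻¹ ≡ 5 (mod 19), so λ ≡ 16·5 ≡ 4.
  x = λ² - 10 - 10 = 16 - 20 ≡ 15; y = λ·(10 - 15) - 2 ≡ 16. → (15, 16)
3P: (15, 16) + (10, 2). λ = (2 - 16)/(10 - 15) ≡ 5/14 mod 19. 14⁻¹ ≡ 15 (mod 19), so λ ≡ 18.
  x = λ² - 15 - 10 = 324 - 25 ≡ 14; y = λ·(15 - 14) - 16 ≡ 2. → (14, 2)
4P: (14, 2) + (10, 2). λ = (2 - 2)/(10 - 14) ≡ 0/15 mod 19. 15⁻¹ ≡ 14 (mod 19), so λ ≡ 0.
  x = λ² - 14 - 10 = 0 - 24 ≡ 14; y = λ·(14 - 14) - 2 ≡ 17. → (14, 17)
5P: (14, 17) + (10, 2). λ = (2 - 17)/(10 - 14) ≡ 4/15 mod 19. 15⁻¹ ≡ 14 (mod 19), so λ ≡ 18.
  x = λ² - 14 - 10 = 324 - 24 ≡ 15; y = λ·(14 - 15) - 17 ≡ 3. → (15, 3)
6P: (15, 3) + (10, 2). λ = (2 - 3)/(10 - 15) ≡ 18/14 mod 19. 14⁻¹ ≡ 15 (mod 19) since 14·15 = 210 ≡ 1, so λ ≡ 4.
  x = λ² - 15 - 10 = 16 - 25 ≡ 10; y = λ·(15 - 10) - 3 ≡ 17. → (10, 17)
7P: (10, 17) + (10, 2): same x and y₁ ≡ -y₂, so the sum is the point at infinity.
7P = the point at infinity, so the order is 7.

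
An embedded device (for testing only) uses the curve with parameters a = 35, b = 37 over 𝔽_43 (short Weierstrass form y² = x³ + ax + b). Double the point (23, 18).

(21, 10)

tangent at (23, 18): λ = (3·23² + 35)/(2·18) ≡ 31/36. 36⁻¹ ≡ 6 (mod 43), so λ ≡ 31·6 ≡ 14.
  x = λ² - 23 - 23 = 196 - 46 ≡ 21; y = λ·(23 - 21) - 18 ≡ 10. → (21, 10)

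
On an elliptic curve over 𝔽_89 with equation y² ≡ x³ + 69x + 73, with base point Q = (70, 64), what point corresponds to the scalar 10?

Double-and-add on 10 = (1010)₂. Start with Q = (70, 64) for the leading 1-bit.
double: tangent at (70, 64): λ = (3·70² + 69)/(2·64) ≡ 84/39. 39⁻¹ ≡ 16 (mod 89) since 39·16 = 624 ≡ 1, so λ ≡ 84·16 ≡ 9.
  x = λ² - 70 - 70 = 81 - 140 ≡ 30; y = λ·(70 - 30) - 64 ≡ 29. → (30, 29)
double: tangent at (30, 29): λ = (3·30² + 69)/(2·29) ≡ 10/58. 58⁻¹ ≡ 66 (mod 89), so λ ≡ 10·66 ≡ 37.
  x = λ² - 30 - 30 = 1369 - 60 ≡ 63; y = λ·(30 - 63) - 29 ≡ 85. → (63, 85)
add Q: (63, 85) + (70, 64). λ = (64 - 85)/(70 - 63) ≡ 68/7 mod 89. 7⁻¹ ≡ 51 (mod 89), so λ ≡ 86.
  x = λ² - 63 - 70 = 7396 - 133 ≡ 54; y = λ·(63 - 54) - 85 ≡ 66. → (54, 66)
double: tangent at (54, 66): λ = (3·54² + 69)/(2·66) ≡ 6/43. 43⁻¹ ≡ 29 (mod 89), so λ ≡ 6·29 ≡ 85.
  x = λ² - 54 - 54 = 7225 - 108 ≡ 86; y = λ·(54 - 86) - 66 ≡ 62. → (86, 62)

(86, 62)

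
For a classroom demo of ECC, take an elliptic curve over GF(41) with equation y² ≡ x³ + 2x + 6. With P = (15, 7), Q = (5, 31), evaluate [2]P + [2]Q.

(21, 24)

First 2P:
Repeated addition: build up to 2P.
2P: tangent at (15, 7): λ = (3·15² + 2)/(2·7) ≡ 21/14. 14⁻¹ ≡ 3 (mod 41) since 14·3 = 42 ≡ 1, so λ ≡ 21·3 ≡ 22.
  x = λ² - 15 - 15 = 484 - 30 ≡ 3; y = λ·(15 - 3) - 7 ≡ 11. → (3, 11)
2P = (3, 11).
Next 2Q:
Repeated addition: build up to 2Q.
2Q: tangent at (5, 31): λ = (3·5² + 2)/(2·31) ≡ 36/21. 21⁻¹ ≡ 2 (mod 41) since 21·2 = 42 ≡ 1, so λ ≡ 36·2 ≡ 31.
  x = λ² - 5 - 5 = 961 - 10 ≡ 8; y = λ·(5 - 8) - 31 ≡ 40. → (8, 40)
2Q = (8, 40).
Finally 2P + 2Q:
(3, 11) + (8, 40). λ = (40 - 11)/(8 - 3) ≡ 29/5 mod 41. 5⁻¹ ≡ 33 (mod 41), so λ ≡ 14.
  x = λ² - 3 - 8 = 196 - 11 ≡ 21; y = λ·(3 - 21) - 11 ≡ 24. → (21, 24)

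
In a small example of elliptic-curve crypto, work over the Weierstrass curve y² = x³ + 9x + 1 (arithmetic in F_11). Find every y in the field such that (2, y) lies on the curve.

x³ + 9x + 1 = 27 ≡ 5 (mod 11).
Square roots of 5 mod 11: 4 and 7 (since 4² = 16 ≡ 5).

4, 7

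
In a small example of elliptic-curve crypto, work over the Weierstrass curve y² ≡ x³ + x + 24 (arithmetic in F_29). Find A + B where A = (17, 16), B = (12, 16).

(17, 16) + (12, 16). λ = (16 - 16)/(12 - 17) ≡ 0/24 mod 29. 24⁻¹ ≡ 23 (mod 29), so λ ≡ 0.
  x = λ² - 17 - 12 = 0 - 29 ≡ 0; y = λ·(17 - 0) - 16 ≡ 13. → (0, 13)

(0, 13)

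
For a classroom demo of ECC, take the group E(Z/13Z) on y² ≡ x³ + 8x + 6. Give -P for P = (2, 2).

(2, 11)

-(2, 2) = (2, -2 mod 13) = (2, 11).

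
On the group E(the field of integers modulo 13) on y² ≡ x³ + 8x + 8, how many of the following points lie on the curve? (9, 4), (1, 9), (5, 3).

(9, 4): 4² ≡ 3, rhs ≡ 3 → on.
(1, 9): 9² ≡ 3, rhs ≡ 4 → off.
(5, 3): 3² ≡ 9, rhs ≡ 4 → off.

1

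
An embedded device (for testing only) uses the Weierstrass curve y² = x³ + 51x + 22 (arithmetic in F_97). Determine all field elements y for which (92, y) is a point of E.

none

x³ + 51x + 22 = 783402 ≡ 30 (mod 97).
30 is a non-residue mod 97; no y exists.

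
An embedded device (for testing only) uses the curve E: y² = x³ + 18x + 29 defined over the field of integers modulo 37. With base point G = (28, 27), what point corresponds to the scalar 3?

Repeated addition: build up to 3G.
2G: tangent at (28, 27): λ = (3·28² + 18)/(2·27) ≡ 2/17. 17⁻¹ ≡ 24 (mod 37), so λ ≡ 2·24 ≡ 11.
  x = λ² - 28 - 28 = 121 - 56 ≡ 28; y = λ·(28 - 28) - 27 ≡ 10. → (28, 10)
3G: (28, 10) + (28, 27): same x and y₁ ≡ -y₂, so the sum is O.

O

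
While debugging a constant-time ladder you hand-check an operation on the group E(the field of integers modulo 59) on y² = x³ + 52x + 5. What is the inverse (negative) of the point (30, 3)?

(30, 56)

-(30, 3) = (30, -3 mod 59) = (30, 56).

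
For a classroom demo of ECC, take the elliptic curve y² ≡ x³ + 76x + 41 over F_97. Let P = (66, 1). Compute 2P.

tangent at (66, 1): λ = (3·66² + 76)/(2·1) ≡ 49/2. 2⁻¹ ≡ 49 (mod 97), so λ ≡ 49·49 ≡ 73.
  x = λ² - 66 - 66 = 5329 - 132 ≡ 56; y = λ·(66 - 56) - 1 ≡ 50. → (56, 50)

(56, 50)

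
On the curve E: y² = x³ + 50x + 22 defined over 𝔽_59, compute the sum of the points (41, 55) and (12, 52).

(41, 55) + (12, 52). λ = (52 - 55)/(12 - 41) ≡ 56/30 mod 59. 30⁻¹ ≡ 2 (mod 59), so λ ≡ 53.
  x = λ² - 41 - 12 = 2809 - 53 ≡ 42; y = λ·(41 - 42) - 55 ≡ 10. → (42, 10)

(42, 10)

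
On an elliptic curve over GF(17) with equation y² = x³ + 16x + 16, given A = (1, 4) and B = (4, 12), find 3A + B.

(1, 13)

First 3A:
Repeated addition: build up to 3A.
2A: tangent at (1, 4): λ = (3·1² + 16)/(2·4) ≡ 2/8. 8⁻¹ ≡ 15 (mod 17) since 8·15 = 120 ≡ 1, so λ ≡ 2·15 ≡ 13.
  x = λ² - 1 - 1 = 169 - 2 ≡ 14; y = λ·(1 - 14) - 4 ≡ 14. → (14, 14)
3A: (14, 14) + (1, 4). λ = (4 - 14)/(1 - 14) ≡ 7/4 mod 17. 4⁻¹ ≡ 13 (mod 17), so λ ≡ 6.
  x = λ² - 14 - 1 = 36 - 15 ≡ 4; y = λ·(14 - 4) - 14 ≡ 12. → (4, 12)
3A = (4, 12).
Finally 3A + B:
tangent at (4, 12): λ = (3·4² + 16)/(2·12) ≡ 13/7. 7⁻¹ ≡ 5 (mod 17) since 7·5 = 35 ≡ 1, so λ ≡ 13·5 ≡ 14.
  x = λ² - 4 - 4 = 196 - 8 ≡ 1; y = λ·(4 - 1) - 12 ≡ 13. → (1, 13)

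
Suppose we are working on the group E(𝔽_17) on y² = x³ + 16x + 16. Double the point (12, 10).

(14, 3)

tangent at (12, 10): λ = (3·12² + 16)/(2·10) ≡ 6/3. 3⁻¹ ≡ 6 (mod 17) since 3·6 = 18 ≡ 1, so λ ≡ 6·6 ≡ 2.
  x = λ² - 12 - 12 = 4 - 24 ≡ 14; y = λ·(12 - 14) - 10 ≡ 3. → (14, 3)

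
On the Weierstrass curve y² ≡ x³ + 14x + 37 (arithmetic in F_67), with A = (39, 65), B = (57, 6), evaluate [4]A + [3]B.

First 4A:
Double-and-add on 4 = (100)₂. Start with A = (39, 65) for the leading 1-bit.
double: tangent at (39, 65): λ = (3·39² + 14)/(2·65) ≡ 21/63. 63⁻¹ ≡ 50 (mod 67), so λ ≡ 21·50 ≡ 45.
  x = λ² - 39 - 39 = 2025 - 78 ≡ 4; y = λ·(39 - 4) - 65 ≡ 36. → (4, 36)
double: tangent at (4, 36): λ = (3·4² + 14)/(2·36) ≡ 62/5. 5⁻¹ ≡ 27 (mod 67) since 5·27 = 135 ≡ 1, so λ ≡ 62·27 ≡ 66.
  x = λ² - 4 - 4 = 4356 - 8 ≡ 60; y = λ·(4 - 60) - 36 ≡ 20. → (60, 20)
4A = (60, 20).
Next 3B:
Repeated addition: build up to 3B.
2B: tangent at (57, 6): λ = (3·57² + 14)/(2·6) ≡ 46/12. 12⁻¹ ≡ 28 (mod 67), so λ ≡ 46·28 ≡ 15.
  x = λ² - 57 - 57 = 225 - 114 ≡ 44; y = λ·(57 - 44) - 6 ≡ 55. → (44, 55)
3B: (44, 55) + (57, 6). λ = (6 - 55)/(57 - 44) ≡ 18/13 mod 67. 13⁻¹ ≡ 31 (mod 67) since 13·31 = 403 ≡ 1, so λ ≡ 22.
  x = λ² - 44 - 57 = 484 - 101 ≡ 48; y = λ·(44 - 48) - 55 ≡ 58. → (48, 58)
3B = (48, 58).
Finally 4A + 3B:
(60, 20) + (48, 58). λ = (58 - 20)/(48 - 60) ≡ 38/55 mod 67. 55⁻¹ ≡ 39 (mod 67), so λ ≡ 8.
  x = λ² - 60 - 48 = 64 - 108 ≡ 23; y = λ·(60 - 23) - 20 ≡ 8. → (23, 8)

(23, 8)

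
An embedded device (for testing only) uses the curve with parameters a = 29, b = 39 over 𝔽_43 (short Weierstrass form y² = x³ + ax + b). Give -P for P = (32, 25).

-(32, 25) = (32, -25 mod 43) = (32, 18).

(32, 18)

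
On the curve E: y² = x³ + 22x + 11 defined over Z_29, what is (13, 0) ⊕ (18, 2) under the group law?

(26, 18)

(13, 0) + (18, 2). λ = (2 - 0)/(18 - 13) ≡ 2/5 mod 29. 5⁻¹ ≡ 6 (mod 29), so λ ≡ 12.
  x = λ² - 13 - 18 = 144 - 31 ≡ 26; y = λ·(13 - 26) - 0 ≡ 18. → (26, 18)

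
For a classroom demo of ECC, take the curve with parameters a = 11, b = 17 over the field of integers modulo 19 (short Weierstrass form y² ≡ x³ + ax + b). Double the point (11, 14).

(8, 3)

tangent at (11, 14): λ = (3·11² + 11)/(2·14) ≡ 13/9. 9⁻¹ ≡ 17 (mod 19), so λ ≡ 13·17 ≡ 12.
  x = λ² - 11 - 11 = 144 - 22 ≡ 8; y = λ·(11 - 8) - 14 ≡ 3. → (8, 3)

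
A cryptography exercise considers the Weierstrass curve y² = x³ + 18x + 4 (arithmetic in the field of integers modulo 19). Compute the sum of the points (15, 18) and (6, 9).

(18, 17)

(15, 18) + (6, 9). λ = (9 - 18)/(6 - 15) ≡ 10/10 mod 19. 10⁻¹ ≡ 2 (mod 19) since 10·2 = 20 ≡ 1, so λ ≡ 1.
  x = λ² - 15 - 6 = 1 - 21 ≡ 18; y = λ·(15 - 18) - 18 ≡ 17. → (18, 17)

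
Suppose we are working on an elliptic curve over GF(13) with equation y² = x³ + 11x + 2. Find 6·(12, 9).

(8, 11)

Write P = (12, 9).
Repeated addition: build up to 6P.
2P: tangent at (12, 9): λ = (3·12² + 11)/(2·9) ≡ 1/5. 5⁻¹ ≡ 8 (mod 13), so λ ≡ 1·8 ≡ 8.
  x = λ² - 12 - 12 = 64 - 24 ≡ 1; y = λ·(12 - 1) - 9 ≡ 1. → (1, 1)
3P: (1, 1) + (12, 9). λ = (9 - 1)/(12 - 1) ≡ 8/11 mod 13. 11⁻¹ ≡ 6 (mod 13), so λ ≡ 9.
  x = λ² - 1 - 12 = 81 - 13 ≡ 3; y = λ·(1 - 3) - 1 ≡ 7. → (3, 7)
4P: (3, 7) + (12, 9). λ = (9 - 7)/(12 - 3) ≡ 2/9 mod 13. 9⁻¹ ≡ 3 (mod 13) since 9·3 = 27 ≡ 1, so λ ≡ 6.
  x = λ² - 3 - 12 = 36 - 15 ≡ 8; y = λ·(3 - 8) - 7 ≡ 2. → (8, 2)
5P: (8, 2) + (12, 9). λ = (9 - 2)/(12 - 8) ≡ 7/4 mod 13. 4⁻¹ ≡ 10 (mod 13), so λ ≡ 5.
  x = λ² - 8 - 12 = 25 - 20 ≡ 5; y = λ·(8 - 5) - 2 ≡ 0. → (5, 0)
6P: (5, 0) + (12, 9). λ = (9 - 0)/(12 - 5) ≡ 9/7 mod 13. 7⁻¹ ≡ 2 (mod 13), so λ ≡ 5.
  x = λ² - 5 - 12 = 25 - 17 ≡ 8; y = λ·(5 - 8) - 0 ≡ 11. → (8, 11)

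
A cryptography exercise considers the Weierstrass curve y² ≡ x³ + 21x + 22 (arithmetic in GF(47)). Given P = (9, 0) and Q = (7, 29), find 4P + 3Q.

(5, 8)

First 4P:
Repeated addition: build up to 4P.
2P: (9, 0) + (9, 0): same x and y₁ ≡ -y₂, so the sum is 𝒪.
3P: 𝒪 + (9, 0) = (9, 0) (identity).
4P: (9, 0) + (9, 0): same x and y₁ ≡ -y₂, so the sum is 𝒪.
4P = 𝒪.
Next 3Q:
Repeated addition: build up to 3Q.
2Q: tangent at (7, 29): λ = (3·7² + 21)/(2·29) ≡ 27/11. 11⁻¹ ≡ 30 (mod 47), so λ ≡ 27·30 ≡ 11.
  x = λ² - 7 - 7 = 121 - 14 ≡ 13; y = λ·(7 - 13) - 29 ≡ 46. → (13, 46)
3Q: (13, 46) + (7, 29). λ = (29 - 46)/(7 - 13) ≡ 30/41 mod 47. 41⁻¹ ≡ 39 (mod 47) since 41·39 = 1599 ≡ 1, so λ ≡ 42.
  x = λ² - 13 - 7 = 1764 - 20 ≡ 5; y = λ·(13 - 5) - 46 ≡ 8. → (5, 8)
3Q = (5, 8).
Finally 4P + 3Q:
𝒪 + (5, 8) = (5, 8) (identity).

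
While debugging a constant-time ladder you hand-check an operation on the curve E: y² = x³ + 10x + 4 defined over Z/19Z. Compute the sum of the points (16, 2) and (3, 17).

(11, 1)

(16, 2) + (3, 17). λ = (17 - 2)/(3 - 16) ≡ 15/6 mod 19. 6⁻¹ ≡ 16 (mod 19), so λ ≡ 12.
  x = λ² - 16 - 3 = 144 - 19 ≡ 11; y = λ·(16 - 11) - 2 ≡ 1. → (11, 1)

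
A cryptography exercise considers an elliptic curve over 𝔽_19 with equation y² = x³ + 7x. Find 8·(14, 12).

(4, 4)

Write P = (14, 12).
Repeated addition: build up to 8P.
2P: tangent at (14, 12): λ = (3·14² + 7)/(2·12) ≡ 6/5. 5⁻¹ ≡ 4 (mod 19), so λ ≡ 6·4 ≡ 5.
  x = λ² - 14 - 14 = 25 - 28 ≡ 16; y = λ·(14 - 16) - 12 ≡ 16. → (16, 16)
3P: (16, 16) + (14, 12). λ = (12 - 16)/(14 - 16) ≡ 15/17 mod 19. 17⁻¹ ≡ 9 (mod 19) since 17·9 = 153 ≡ 1, so λ ≡ 2.
  x = λ² - 16 - 14 = 4 - 30 ≡ 12; y = λ·(16 - 12) - 16 ≡ 11. → (12, 11)
4P: (12, 11) + (14, 12). λ = (12 - 11)/(14 - 12) ≡ 1/2 mod 19. 2⁻¹ ≡ 10 (mod 19) since 2·10 = 20 ≡ 1, so λ ≡ 10.
  x = λ² - 12 - 14 = 100 - 26 ≡ 17; y = λ·(12 - 17) - 11 ≡ 15. → (17, 15)
5P: (17, 15) + (14, 12). λ = (12 - 15)/(14 - 17) ≡ 16/16 mod 19. 16⁻¹ ≡ 6 (mod 19), so λ ≡ 1.
  x = λ² - 17 - 14 = 1 - 31 ≡ 8; y = λ·(17 - 8) - 15 ≡ 13. → (8, 13)
6P: (8, 13) + (14, 12). λ = (12 - 13)/(14 - 8) ≡ 18/6 mod 19. 6⁻¹ ≡ 16 (mod 19), so λ ≡ 3.
  x = λ² - 8 - 14 = 9 - 22 ≡ 6; y = λ·(8 - 6) - 13 ≡ 12. → (6, 12)
7P: (6, 12) + (14, 12). λ = (12 - 12)/(14 - 6) ≡ 0/8 mod 19. 8⁻¹ ≡ 12 (mod 19), so λ ≡ 0.
  x = λ² - 6 - 14 = 0 - 20 ≡ 18; y = λ·(6 - 18) - 12 ≡ 7. → (18, 7)
8P: (18, 7) + (14, 12). λ = (12 - 7)/(14 - 18) ≡ 5/15 mod 19. 15⁻¹ ≡ 14 (mod 19) since 15·14 = 210 ≡ 1, so λ ≡ 13.
  x = λ² - 18 - 14 = 169 - 32 ≡ 4; y = λ·(18 - 4) - 7 ≡ 4. → (4, 4)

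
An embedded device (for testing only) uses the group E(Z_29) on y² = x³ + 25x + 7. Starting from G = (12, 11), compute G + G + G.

(2, 6)

Repeated addition: build up to 3G.
2G: tangent at (12, 11): λ = (3·12² + 25)/(2·11) ≡ 22/22. 22⁻¹ ≡ 4 (mod 29), so λ ≡ 22·4 ≡ 1.
  x = λ² - 12 - 12 = 1 - 24 ≡ 6; y = λ·(12 - 6) - 11 ≡ 24. → (6, 24)
3G: (6, 24) + (12, 11). λ = (11 - 24)/(12 - 6) ≡ 16/6 mod 29. 6⁻¹ ≡ 5 (mod 29) since 6·5 = 30 ≡ 1, so λ ≡ 22.
  x = λ² - 6 - 12 = 484 - 18 ≡ 2; y = λ·(6 - 2) - 24 ≡ 6. → (2, 6)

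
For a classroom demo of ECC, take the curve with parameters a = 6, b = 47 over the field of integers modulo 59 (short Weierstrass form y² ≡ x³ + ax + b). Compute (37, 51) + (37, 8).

O

The two points share x = 37 and their y-coordinates satisfy 51 + 8 ≡ 0 (mod 59), so they are inverses. Their sum is ∞.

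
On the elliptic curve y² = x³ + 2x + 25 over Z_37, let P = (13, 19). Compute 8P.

(1, 18)

Double-and-add on 8 = (1000)₂. Start with P = (13, 19) for the leading 1-bit.
double: tangent at (13, 19): λ = (3·13² + 2)/(2·19) ≡ 28/1. 1⁻¹ ≡ 1 (mod 37), so λ ≡ 28·1 ≡ 28.
  x = λ² - 13 - 13 = 784 - 26 ≡ 18; y = λ·(13 - 18) - 19 ≡ 26. → (18, 26)
double: tangent at (18, 26): λ = (3·18² + 2)/(2·26) ≡ 12/15. 15⁻¹ ≡ 5 (mod 37), so λ ≡ 12·5 ≡ 23.
  x = λ² - 18 - 18 = 529 - 36 ≡ 12; y = λ·(18 - 12) - 26 ≡ 1. → (12, 1)
double: tangent at (12, 1): λ = (3·12² + 2)/(2·1) ≡ 27/2. 2⁻¹ ≡ 19 (mod 37), so λ ≡ 27·19 ≡ 32.
  x = λ² - 12 - 12 = 1024 - 24 ≡ 1; y = λ·(12 - 1) - 1 ≡ 18. → (1, 18)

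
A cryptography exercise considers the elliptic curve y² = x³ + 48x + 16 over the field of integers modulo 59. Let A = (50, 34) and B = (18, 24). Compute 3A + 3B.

First 3A:
Repeated addition: build up to 3A.
2A: tangent at (50, 34): λ = (3·50² + 48)/(2·34) ≡ 55/9. 9⁻¹ ≡ 46 (mod 59) since 9·46 = 414 ≡ 1, so λ ≡ 55·46 ≡ 52.
  x = λ² - 50 - 50 = 2704 - 100 ≡ 8; y = λ·(50 - 8) - 34 ≡ 26. → (8, 26)
3A: (8, 26) + (50, 34). λ = (34 - 26)/(50 - 8) ≡ 8/42 mod 59. 42⁻¹ ≡ 52 (mod 59), so λ ≡ 3.
  x = λ² - 8 - 50 = 9 - 58 ≡ 10; y = λ·(8 - 10) - 26 ≡ 27. → (10, 27)
3A = (10, 27).
Next 3B:
Repeated addition: build up to 3B.
2B: tangent at (18, 24): λ = (3·18² + 48)/(2·24) ≡ 17/48. 48⁻¹ ≡ 16 (mod 59), so λ ≡ 17·16 ≡ 36.
  x = λ² - 18 - 18 = 1296 - 36 ≡ 21; y = λ·(18 - 21) - 24 ≡ 45. → (21, 45)
3B: (21, 45) + (18, 24). λ = (24 - 45)/(18 - 21) ≡ 38/56 mod 59. 56⁻¹ ≡ 39 (mod 59) since 56·39 = 2184 ≡ 1, so λ ≡ 7.
  x = λ² - 21 - 18 = 49 - 39 ≡ 10; y = λ·(21 - 10) - 45 ≡ 32. → (10, 32)
3B = (10, 32).
Finally 3A + 3B:
(10, 27) + (10, 32): same x and y₁ ≡ -y₂, so the sum is 𝒪.

O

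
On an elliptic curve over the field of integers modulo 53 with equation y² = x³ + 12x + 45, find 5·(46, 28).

(40, 17)

Write Q = (46, 28).
Double-and-add on 5 = (101)₂. Start with Q = (46, 28) for the leading 1-bit.
double: tangent at (46, 28): λ = (3·46² + 12)/(2·28) ≡ 0/3. 3⁻¹ ≡ 18 (mod 53), so λ ≡ 0·18 ≡ 0.
  x = λ² - 46 - 46 = 0 - 92 ≡ 14; y = λ·(46 - 14) - 28 ≡ 25. → (14, 25)
double: tangent at (14, 25): λ = (3·14² + 12)/(2·25) ≡ 17/50. 50⁻¹ ≡ 35 (mod 53) since 50·35 = 1750 ≡ 1, so λ ≡ 17·35 ≡ 12.
  x = λ² - 14 - 14 = 144 - 28 ≡ 10; y = λ·(14 - 10) - 25 ≡ 23. → (10, 23)
add Q: (10, 23) + (46, 28). λ = (28 - 23)/(46 - 10) ≡ 5/36 mod 53. 36⁻¹ ≡ 28 (mod 53), so λ ≡ 34.
  x = λ² - 10 - 46 = 1156 - 56 ≡ 40; y = λ·(10 - 40) - 23 ≡ 17. → (40, 17)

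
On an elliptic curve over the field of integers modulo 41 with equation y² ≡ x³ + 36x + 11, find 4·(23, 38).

Write Q = (23, 38).
Double-and-add on 4 = (100)₂. Start with Q = (23, 38) for the leading 1-bit.
double: tangent at (23, 38): λ = (3·23² + 36)/(2·38) ≡ 24/35. 35⁻¹ ≡ 34 (mod 41), so λ ≡ 24·34 ≡ 37.
  x = λ² - 23 - 23 = 1369 - 46 ≡ 11; y = λ·(23 - 11) - 38 ≡ 37. → (11, 37)
double: tangent at (11, 37): λ = (3·11² + 36)/(2·37) ≡ 30/33. 33⁻¹ ≡ 5 (mod 41) since 33·5 = 165 ≡ 1, so λ ≡ 30·5 ≡ 27.
  x = λ² - 11 - 11 = 729 - 22 ≡ 10; y = λ·(11 - 10) - 37 ≡ 31. → (10, 31)

(10, 31)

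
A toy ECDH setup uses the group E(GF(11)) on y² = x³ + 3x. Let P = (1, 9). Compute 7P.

(1, 9)

Repeated addition: build up to 7P.
2P: tangent at (1, 9): λ = (3·1² + 3)/(2·9) ≡ 6/7. 7⁻¹ ≡ 8 (mod 11), so λ ≡ 6·8 ≡ 4.
  x = λ² - 1 - 1 = 16 - 2 ≡ 3; y = λ·(1 - 3) - 9 ≡ 5. → (3, 5)
3P: (3, 5) + (1, 9). λ = (9 - 5)/(1 - 3) ≡ 4/9 mod 11. 9⁻¹ ≡ 5 (mod 11) since 9·5 = 45 ≡ 1, so λ ≡ 9.
  x = λ² - 3 - 1 = 81 - 4 ≡ 0; y = λ·(3 - 0) - 5 ≡ 0. → (0, 0)
4P: (0, 0) + (1, 9). λ = (9 - 0)/(1 - 0) ≡ 9/1 mod 11. 1⁻¹ ≡ 1 (mod 11), so λ ≡ 9.
  x = λ² - 0 - 1 = 81 - 1 ≡ 3; y = λ·(0 - 3) - 0 ≡ 6. → (3, 6)
5P: (3, 6) + (1, 9). λ = (9 - 6)/(1 - 3) ≡ 3/9 mod 11. 9⁻¹ ≡ 5 (mod 11) since 9·5 = 45 ≡ 1, so λ ≡ 4.
  x = λ² - 3 - 1 = 16 - 4 ≡ 1; y = λ·(3 - 1) - 6 ≡ 2. → (1, 2)
6P: (1, 2) + (1, 9): same x and y₁ ≡ -y₂, so the sum is 𝒪.
7P: 𝒪 + (1, 9) = (1, 9) (identity).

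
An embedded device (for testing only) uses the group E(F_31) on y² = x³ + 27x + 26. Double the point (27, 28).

(17, 2)

tangent at (27, 28): λ = (3·27² + 27)/(2·28) ≡ 13/25. 25⁻¹ ≡ 5 (mod 31), so λ ≡ 13·5 ≡ 3.
  x = λ² - 27 - 27 = 9 - 54 ≡ 17; y = λ·(27 - 17) - 28 ≡ 2. → (17, 2)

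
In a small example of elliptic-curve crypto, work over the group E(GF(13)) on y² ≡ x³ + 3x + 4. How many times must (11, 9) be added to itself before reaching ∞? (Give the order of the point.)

2P: tangent at (11, 9): λ = (3·11² + 3)/(2·9) ≡ 2/5. 5⁻¹ ≡ 8 (mod 13), so λ ≡ 2·8 ≡ 3.
  x = λ² - 11 - 11 = 9 - 22 ≡ 0; y = λ·(11 - 0) - 9 ≡ 11. → (0, 11)
3P: (0, 11) + (11, 9). λ = (9 - 11)/(11 - 0) ≡ 11/11 mod 13. 11⁻¹ ≡ 6 (mod 13), so λ ≡ 1.
  x = λ² - 0 - 11 = 1 - 11 ≡ 3; y = λ·(0 - 3) - 11 ≡ 12. → (3, 12)
4P: (3, 12) + (11, 9). λ = (9 - 12)/(11 - 3) ≡ 10/8 mod 13. 8⁻¹ ≡ 5 (mod 13), so λ ≡ 11.
  x = λ² - 3 - 11 = 121 - 14 ≡ 3; y = λ·(3 - 3) - 12 ≡ 1. → (3, 1)
5P: (3, 1) + (11, 9). λ = (9 - 1)/(11 - 3) ≡ 8/8 mod 13. 8⁻¹ ≡ 5 (mod 13), so λ ≡ 1.
  x = λ² - 3 - 11 = 1 - 14 ≡ 0; y = λ·(3 - 0) - 1 ≡ 2. → (0, 2)
6P: (0, 2) + (11, 9). λ = (9 - 2)/(11 - 0) ≡ 7/11 mod 13. 11⁻¹ ≡ 6 (mod 13) since 11·6 = 66 ≡ 1, so λ ≡ 3.
  x = λ² - 0 - 11 = 9 - 11 ≡ 11; y = λ·(0 - 11) - 2 ≡ 4. → (11, 4)
7P: (11, 4) + (11, 9): same x and y₁ ≡ -y₂, so the sum is ∞.
7P = ∞, so the order is 7.

7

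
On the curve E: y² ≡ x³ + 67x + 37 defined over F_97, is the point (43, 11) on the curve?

no

y² = 11² ≡ 24; x³ + 67x + 37 = 82425 ≡ 72 (mod 97). 24 ≠ 72.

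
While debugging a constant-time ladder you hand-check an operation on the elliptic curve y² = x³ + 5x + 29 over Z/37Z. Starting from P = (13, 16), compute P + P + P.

Repeated addition: build up to 3P.
2P: tangent at (13, 16): λ = (3·13² + 5)/(2·16) ≡ 31/32. 32⁻¹ ≡ 22 (mod 37), so λ ≡ 31·22 ≡ 16.
  x = λ² - 13 - 13 = 256 - 26 ≡ 8; y = λ·(13 - 8) - 16 ≡ 27. → (8, 27)
3P: (8, 27) + (13, 16). λ = (16 - 27)/(13 - 8) ≡ 26/5 mod 37. 5⁻¹ ≡ 15 (mod 37), so λ ≡ 20.
  x = λ² - 8 - 13 = 400 - 21 ≡ 9; y = λ·(8 - 9) - 27 ≡ 27. → (9, 27)

(9, 27)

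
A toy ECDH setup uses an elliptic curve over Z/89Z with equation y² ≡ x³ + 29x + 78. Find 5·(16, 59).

Write G = (16, 59).
Repeated addition: build up to 5G.
2G: tangent at (16, 59): λ = (3·16² + 29)/(2·59) ≡ 85/29. 29⁻¹ ≡ 43 (mod 89), so λ ≡ 85·43 ≡ 6.
  x = λ² - 16 - 16 = 36 - 32 ≡ 4; y = λ·(16 - 4) - 59 ≡ 13. → (4, 13)
3G: (4, 13) + (16, 59). λ = (59 - 13)/(16 - 4) ≡ 46/12 mod 89. 12⁻¹ ≡ 52 (mod 89), so λ ≡ 78.
  x = λ² - 4 - 16 = 6084 - 20 ≡ 12; y = λ·(4 - 12) - 13 ≡ 75. → (12, 75)
4G: (12, 75) + (16, 59). λ = (59 - 75)/(16 - 12) ≡ 73/4 mod 89. 4⁻¹ ≡ 67 (mod 89), so λ ≡ 85.
  x = λ² - 12 - 16 = 7225 - 28 ≡ 77; y = λ·(12 - 77) - 75 ≡ 7. → (77, 7)
5G: (77, 7) + (16, 59). λ = (59 - 7)/(16 - 77) ≡ 52/28 mod 89. 28⁻¹ ≡ 35 (mod 89) since 28·35 = 980 ≡ 1, so λ ≡ 40.
  x = λ² - 77 - 16 = 1600 - 93 ≡ 83; y = λ·(77 - 83) - 7 ≡ 20. → (83, 20)

(83, 20)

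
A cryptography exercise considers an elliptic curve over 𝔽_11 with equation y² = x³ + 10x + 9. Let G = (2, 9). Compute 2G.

tangent at (2, 9): λ = (3·2² + 10)/(2·9) ≡ 0/7. 7⁻¹ ≡ 8 (mod 11) since 7·8 = 56 ≡ 1, so λ ≡ 0·8 ≡ 0.
  x = λ² - 2 - 2 = 0 - 4 ≡ 7; y = λ·(2 - 7) - 9 ≡ 2. → (7, 2)

(7, 2)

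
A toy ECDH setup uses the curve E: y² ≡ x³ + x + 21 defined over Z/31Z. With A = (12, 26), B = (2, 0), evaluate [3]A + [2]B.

(10, 16)

First 3A:
Repeated addition: build up to 3A.
2A: tangent at (12, 26): λ = (3·12² + 1)/(2·26) ≡ 30/21. 21⁻¹ ≡ 3 (mod 31), so λ ≡ 30·3 ≡ 28.
  x = λ² - 12 - 12 = 784 - 24 ≡ 16; y = λ·(12 - 16) - 26 ≡ 17. → (16, 17)
3A: (16, 17) + (12, 26). λ = (26 - 17)/(12 - 16) ≡ 9/27 mod 31. 27⁻¹ ≡ 23 (mod 31), so λ ≡ 21.
  x = λ² - 16 - 12 = 441 - 28 ≡ 10; y = λ·(16 - 10) - 17 ≡ 16. → (10, 16)
3A = (10, 16).
Next 2B:
Repeated addition: build up to 2B.
2B: (2, 0) + (2, 0): same x and y₁ ≡ -y₂, so the sum is ∞.
2B = ∞.
Finally 3A + 2B:
(10, 16) + ∞ = (10, 16) (identity).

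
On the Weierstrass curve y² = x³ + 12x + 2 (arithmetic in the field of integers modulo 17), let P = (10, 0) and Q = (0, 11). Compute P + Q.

(10, 0) + (0, 11). λ = (11 - 0)/(0 - 10) ≡ 11/7 mod 17. 7⁻¹ ≡ 5 (mod 17) since 7·5 = 35 ≡ 1, so λ ≡ 4.
  x = λ² - 10 - 0 = 16 - 10 ≡ 6; y = λ·(10 - 6) - 0 ≡ 16. → (6, 16)

(6, 16)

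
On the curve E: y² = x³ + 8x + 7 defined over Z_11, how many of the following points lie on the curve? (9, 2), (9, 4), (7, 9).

(9, 2): 2² ≡ 4, rhs ≡ 5 → off.
(9, 4): 4² ≡ 5, rhs ≡ 5 → on.
(7, 9): 9² ≡ 4, rhs ≡ 10 → off.

1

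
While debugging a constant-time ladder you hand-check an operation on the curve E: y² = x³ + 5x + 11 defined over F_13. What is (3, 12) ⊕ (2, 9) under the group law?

(3, 12) + (2, 9). λ = (9 - 12)/(2 - 3) ≡ 10/12 mod 13. 12⁻¹ ≡ 12 (mod 13), so λ ≡ 3.
  x = λ² - 3 - 2 = 9 - 5 ≡ 4; y = λ·(3 - 4) - 12 ≡ 11. → (4, 11)

(4, 11)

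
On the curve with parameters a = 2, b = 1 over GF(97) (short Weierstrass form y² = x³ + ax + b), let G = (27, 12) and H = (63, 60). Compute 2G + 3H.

First 2G:
Repeated addition: build up to 2G.
2G: tangent at (27, 12): λ = (3·27² + 2)/(2·12) ≡ 55/24. 24⁻¹ ≡ 93 (mod 97) since 24·93 = 2232 ≡ 1, so λ ≡ 55·93 ≡ 71.
  x = λ² - 27 - 27 = 5041 - 54 ≡ 40; y = λ·(27 - 40) - 12 ≡ 35. → (40, 35)
2G = (40, 35).
Next 3H:
Repeated addition: build up to 3H.
2H: tangent at (63, 60): λ = (3·63² + 2)/(2·60) ≡ 75/23. 23⁻¹ ≡ 38 (mod 97) since 23·38 = 874 ≡ 1, so λ ≡ 75·38 ≡ 37.
  x = λ² - 63 - 63 = 1369 - 126 ≡ 79; y = λ·(63 - 79) - 60 ≡ 27. → (79, 27)
3H: (79, 27) + (63, 60). λ = (60 - 27)/(63 - 79) ≡ 33/81 mod 97. 81⁻¹ ≡ 6 (mod 97), so λ ≡ 4.
  x = λ² - 79 - 63 = 16 - 142 ≡ 68; y = λ·(79 - 68) - 27 ≡ 17. → (68, 17)
3H = (68, 17).
Finally 2G + 3H:
(40, 35) + (68, 17). λ = (17 - 35)/(68 - 40) ≡ 79/28 mod 97. 28⁻¹ ≡ 52 (mod 97) since 28·52 = 1456 ≡ 1, so λ ≡ 34.
  x = λ² - 40 - 68 = 1156 - 108 ≡ 78; y = λ·(40 - 78) - 35 ≡ 31. → (78, 31)

(78, 31)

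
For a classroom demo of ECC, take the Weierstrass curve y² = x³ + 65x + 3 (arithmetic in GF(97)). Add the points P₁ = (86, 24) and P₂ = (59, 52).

(22, 21)

(86, 24) + (59, 52). λ = (52 - 24)/(59 - 86) ≡ 28/70 mod 97. 70⁻¹ ≡ 79 (mod 97), so λ ≡ 78.
  x = λ² - 86 - 59 = 6084 - 145 ≡ 22; y = λ·(86 - 22) - 24 ≡ 21. → (22, 21)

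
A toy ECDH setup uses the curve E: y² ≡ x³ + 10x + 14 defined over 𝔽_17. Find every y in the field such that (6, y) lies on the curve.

1, 16

x³ + 10x + 14 = 290 ≡ 1 (mod 17).
Square roots of 1 mod 17: 1 and 16 (since 1² = 1 ≡ 1).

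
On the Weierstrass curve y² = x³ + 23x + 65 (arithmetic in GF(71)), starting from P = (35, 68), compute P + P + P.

(20, 54)

Repeated addition: build up to 3P.
2P: tangent at (35, 68): λ = (3·35² + 23)/(2·68) ≡ 6/65. 65⁻¹ ≡ 59 (mod 71) since 65·59 = 3835 ≡ 1, so λ ≡ 6·59 ≡ 70.
  x = λ² - 35 - 35 = 4900 - 70 ≡ 2; y = λ·(35 - 2) - 68 ≡ 41. → (2, 41)
3P: (2, 41) + (35, 68). λ = (68 - 41)/(35 - 2) ≡ 27/33 mod 71. 33⁻¹ ≡ 28 (mod 71) since 33·28 = 924 ≡ 1, so λ ≡ 46.
  x = λ² - 2 - 35 = 2116 - 37 ≡ 20; y = λ·(2 - 20) - 41 ≡ 54. → (20, 54)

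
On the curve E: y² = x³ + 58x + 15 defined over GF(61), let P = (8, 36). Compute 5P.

(33, 31)

Double-and-add on 5 = (101)₂. Start with P = (8, 36) for the leading 1-bit.
double: tangent at (8, 36): λ = (3·8² + 58)/(2·36) ≡ 6/11. 11⁻¹ ≡ 50 (mod 61) since 11·50 = 550 ≡ 1, so λ ≡ 6·50 ≡ 56.
  x = λ² - 8 - 8 = 3136 - 16 ≡ 9; y = λ·(8 - 9) - 36 ≡ 30. → (9, 30)
double: tangent at (9, 30): λ = (3·9² + 58)/(2·30) ≡ 57/60. 60⁻¹ ≡ 60 (mod 61), so λ ≡ 57·60 ≡ 4.
  x = λ² - 9 - 9 = 16 - 18 ≡ 59; y = λ·(9 - 59) - 30 ≡ 14. → (59, 14)
add P: (59, 14) + (8, 36). λ = (36 - 14)/(8 - 59) ≡ 22/10 mod 61. 10⁻¹ ≡ 55 (mod 61), so λ ≡ 51.
  x = λ² - 59 - 8 = 2601 - 67 ≡ 33; y = λ·(59 - 33) - 14 ≡ 31. → (33, 31)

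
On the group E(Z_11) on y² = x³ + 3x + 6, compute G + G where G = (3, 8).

(8, 6)

tangent at (3, 8): λ = (3·3² + 3)/(2·8) ≡ 8/5. 5⁻¹ ≡ 9 (mod 11), so λ ≡ 8·9 ≡ 6.
  x = λ² - 3 - 3 = 36 - 6 ≡ 8; y = λ·(3 - 8) - 8 ≡ 6. → (8, 6)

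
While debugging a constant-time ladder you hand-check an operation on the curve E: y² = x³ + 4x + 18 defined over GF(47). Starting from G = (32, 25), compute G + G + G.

Repeated addition: build up to 3G.
2G: tangent at (32, 25): λ = (3·32² + 4)/(2·25) ≡ 21/3. 3⁻¹ ≡ 16 (mod 47), so λ ≡ 21·16 ≡ 7.
  x = λ² - 32 - 32 = 49 - 64 ≡ 32; y = λ·(32 - 32) - 25 ≡ 22. → (32, 22)
3G: (32, 22) + (32, 25): same x and y₁ ≡ -y₂, so the sum is O.

O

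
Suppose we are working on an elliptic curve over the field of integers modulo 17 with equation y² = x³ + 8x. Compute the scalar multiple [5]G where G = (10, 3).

(14, 0)

Repeated addition: build up to 5G.
2G: tangent at (10, 3): λ = (3·10² + 8)/(2·3) ≡ 2/6. 6⁻¹ ≡ 3 (mod 17) since 6·3 = 18 ≡ 1, so λ ≡ 2·3 ≡ 6.
  x = λ² - 10 - 10 = 36 - 20 ≡ 16; y = λ·(10 - 16) - 3 ≡ 12. → (16, 12)
3G: (16, 12) + (10, 3). λ = (3 - 12)/(10 - 16) ≡ 8/11 mod 17. 11⁻¹ ≡ 14 (mod 17) since 11·14 = 154 ≡ 1, so λ ≡ 10.
  x = λ² - 16 - 10 = 100 - 26 ≡ 6; y = λ·(16 - 6) - 12 ≡ 3. → (6, 3)
4G: (6, 3) + (10, 3). λ = (3 - 3)/(10 - 6) ≡ 0/4 mod 17. 4⁻¹ ≡ 13 (mod 17), so λ ≡ 0.
  x = λ² - 6 - 10 = 0 - 16 ≡ 1; y = λ·(6 - 1) - 3 ≡ 14. → (1, 14)
5G: (1, 14) + (10, 3). λ = (3 - 14)/(10 - 1) ≡ 6/9 mod 17. 9⁻¹ ≡ 2 (mod 17) since 9·2 = 18 ≡ 1, so λ ≡ 12.
  x = λ² - 1 - 10 = 144 - 11 ≡ 14; y = λ·(1 - 14) - 14 ≡ 0. → (14, 0)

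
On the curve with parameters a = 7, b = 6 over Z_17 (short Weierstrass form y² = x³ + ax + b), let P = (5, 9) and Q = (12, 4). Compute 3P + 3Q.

(15, 16)

First 3P:
Repeated addition: build up to 3P.
2P: tangent at (5, 9): λ = (3·5² + 7)/(2·9) ≡ 14/1. 1⁻¹ ≡ 1 (mod 17), so λ ≡ 14·1 ≡ 14.
  x = λ² - 5 - 5 = 196 - 10 ≡ 16; y = λ·(5 - 16) - 9 ≡ 7. → (16, 7)
3P: (16, 7) + (5, 9). λ = (9 - 7)/(5 - 16) ≡ 2/6 mod 17. 6⁻¹ ≡ 3 (mod 17) since 6·3 = 18 ≡ 1, so λ ≡ 6.
  x = λ² - 16 - 5 = 36 - 21 ≡ 15; y = λ·(16 - 15) - 7 ≡ 16. → (15, 16)
3P = (15, 16).
Next 3Q:
Repeated addition: build up to 3Q.
2Q: tangent at (12, 4): λ = (3·12² + 7)/(2·4) ≡ 14/8. 8⁻¹ ≡ 15 (mod 17), so λ ≡ 14·15 ≡ 6.
  x = λ² - 12 - 12 = 36 - 24 ≡ 12; y = λ·(12 - 12) - 4 ≡ 13. → (12, 13)
3Q: (12, 13) + (12, 4): same x and y₁ ≡ -y₂, so the sum is 𝒪.
3Q = 𝒪.
Finally 3P + 3Q:
(15, 16) + 𝒪 = (15, 16) (identity).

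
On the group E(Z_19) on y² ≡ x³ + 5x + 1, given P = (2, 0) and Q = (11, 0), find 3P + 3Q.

(6, 0)

First 3P:
Repeated addition: build up to 3P.
2P: (2, 0) + (2, 0): same x and y₁ ≡ -y₂, so the sum is 𝒪.
3P: 𝒪 + (2, 0) = (2, 0) (identity).
3P = (2, 0).
Next 3Q:
Repeated addition: build up to 3Q.
2Q: (11, 0) + (11, 0): same x and y₁ ≡ -y₂, so the sum is 𝒪.
3Q: 𝒪 + (11, 0) = (11, 0) (identity).
3Q = (11, 0).
Finally 3P + 3Q:
(2, 0) + (11, 0). λ = (0 - 0)/(11 - 2) ≡ 0/9 mod 19. 9⁻¹ ≡ 17 (mod 19) since 9·17 = 153 ≡ 1, so λ ≡ 0.
  x = λ² - 2 - 11 = 0 - 13 ≡ 6; y = λ·(2 - 6) - 0 ≡ 0. → (6, 0)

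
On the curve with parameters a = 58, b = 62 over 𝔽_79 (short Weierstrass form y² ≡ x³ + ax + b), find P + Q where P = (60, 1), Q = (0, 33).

(40, 41)

(60, 1) + (0, 33). λ = (33 - 1)/(0 - 60) ≡ 32/19 mod 79. 19⁻¹ ≡ 25 (mod 79), so λ ≡ 10.
  x = λ² - 60 - 0 = 100 - 60 ≡ 40; y = λ·(60 - 40) - 1 ≡ 41. → (40, 41)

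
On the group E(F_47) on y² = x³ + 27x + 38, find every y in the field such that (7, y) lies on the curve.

x³ + 27x + 38 = 570 ≡ 6 (mod 47).
Square roots of 6 mod 47: 10 and 37 (since 10² = 100 ≡ 6).

10, 37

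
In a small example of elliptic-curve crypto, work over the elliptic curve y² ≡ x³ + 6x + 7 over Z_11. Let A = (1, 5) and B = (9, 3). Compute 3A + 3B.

First 3A:
Repeated addition: build up to 3A.
2A: tangent at (1, 5): λ = (3·1² + 6)/(2·5) ≡ 9/10. 10⁻¹ ≡ 10 (mod 11) since 10·10 = 100 ≡ 1, so λ ≡ 9·10 ≡ 2.
  x = λ² - 1 - 1 = 4 - 2 ≡ 2; y = λ·(1 - 2) - 5 ≡ 4. → (2, 4)
3A: (2, 4) + (1, 5). λ = (5 - 4)/(1 - 2) ≡ 1/10 mod 11. 10⁻¹ ≡ 10 (mod 11), so λ ≡ 10.
  x = λ² - 2 - 1 = 100 - 3 ≡ 9; y = λ·(2 - 9) - 4 ≡ 3. → (9, 3)
3A = (9, 3).
Next 3B:
Repeated addition: build up to 3B.
2B: tangent at (9, 3): λ = (3·9² + 6)/(2·3) ≡ 7/6. 6⁻¹ ≡ 2 (mod 11) since 6·2 = 12 ≡ 1, so λ ≡ 7·2 ≡ 3.
  x = λ² - 9 - 9 = 9 - 18 ≡ 2; y = λ·(9 - 2) - 3 ≡ 7. → (2, 7)
3B: (2, 7) + (9, 3). λ = (3 - 7)/(9 - 2) ≡ 7/7 mod 11. 7⁻¹ ≡ 8 (mod 11) since 7·8 = 56 ≡ 1, so λ ≡ 1.
  x = λ² - 2 - 9 = 1 - 11 ≡ 1; y = λ·(2 - 1) - 7 ≡ 5. → (1, 5)
3B = (1, 5).
Finally 3A + 3B:
(9, 3) + (1, 5). λ = (5 - 3)/(1 - 9) ≡ 2/3 mod 11. 3⁻¹ ≡ 4 (mod 11) since 3·4 = 12 ≡ 1, so λ ≡ 8.
  x = λ² - 9 - 1 = 64 - 10 ≡ 10; y = λ·(9 - 10) - 3 ≡ 0. → (10, 0)

(10, 0)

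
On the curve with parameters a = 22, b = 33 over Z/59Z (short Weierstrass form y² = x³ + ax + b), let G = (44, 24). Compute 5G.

(2, 12)

Double-and-add on 5 = (101)₂. Start with G = (44, 24) for the leading 1-bit.
double: tangent at (44, 24): λ = (3·44² + 22)/(2·24) ≡ 48/48. 48⁻¹ ≡ 16 (mod 59) since 48·16 = 768 ≡ 1, so λ ≡ 48·16 ≡ 1.
  x = λ² - 44 - 44 = 1 - 88 ≡ 31; y = λ·(44 - 31) - 24 ≡ 48. → (31, 48)
double: tangent at (31, 48): λ = (3·31² + 22)/(2·48) ≡ 14/37. 37⁻¹ ≡ 8 (mod 59), so λ ≡ 14·8 ≡ 53.
  x = λ² - 31 - 31 = 2809 - 62 ≡ 33; y = λ·(31 - 33) - 48 ≡ 23. → (33, 23)
add G: (33, 23) + (44, 24). λ = (24 - 23)/(44 - 33) ≡ 1/11 mod 59. 11⁻¹ ≡ 43 (mod 59), so λ ≡ 43.
  x = λ² - 33 - 44 = 1849 - 77 ≡ 2; y = λ·(33 - 2) - 23 ≡ 12. → (2, 12)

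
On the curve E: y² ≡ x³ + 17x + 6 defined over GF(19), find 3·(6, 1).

(15, 11)

Write G = (6, 1).
Repeated addition: build up to 3G.
2G: tangent at (6, 1): λ = (3·6² + 17)/(2·1) ≡ 11/2. 2⁻¹ ≡ 10 (mod 19) since 2·10 = 20 ≡ 1, so λ ≡ 11·10 ≡ 15.
  x = λ² - 6 - 6 = 225 - 12 ≡ 4; y = λ·(6 - 4) - 1 ≡ 10. → (4, 10)
3G: (4, 10) + (6, 1). λ = (1 - 10)/(6 - 4) ≡ 10/2 mod 19. 2⁻¹ ≡ 10 (mod 19) since 2·10 = 20 ≡ 1, so λ ≡ 5.
  x = λ² - 4 - 6 = 25 - 10 ≡ 15; y = λ·(4 - 15) - 10 ≡ 11. → (15, 11)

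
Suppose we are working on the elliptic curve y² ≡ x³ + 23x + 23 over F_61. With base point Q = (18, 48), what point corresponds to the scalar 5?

Repeated addition: build up to 5Q.
2Q: tangent at (18, 48): λ = (3·18² + 23)/(2·48) ≡ 19/35. 35⁻¹ ≡ 7 (mod 61), so λ ≡ 19·7 ≡ 11.
  x = λ² - 18 - 18 = 121 - 36 ≡ 24; y = λ·(18 - 24) - 48 ≡ 8. → (24, 8)
3Q: (24, 8) + (18, 48). λ = (48 - 8)/(18 - 24) ≡ 40/55 mod 61. 55⁻¹ ≡ 10 (mod 61), so λ ≡ 34.
  x = λ² - 24 - 18 = 1156 - 42 ≡ 16; y = λ·(24 - 16) - 8 ≡ 20. → (16, 20)
4Q: (16, 20) + (18, 48). λ = (48 - 20)/(18 - 16) ≡ 28/2 mod 61. 2⁻¹ ≡ 31 (mod 61) since 2·31 = 62 ≡ 1, so λ ≡ 14.
  x = λ² - 16 - 18 = 196 - 34 ≡ 40; y = λ·(16 - 40) - 20 ≡ 10. → (40, 10)
5Q: (40, 10) + (18, 48). λ = (48 - 10)/(18 - 40) ≡ 38/39 mod 61. 39⁻¹ ≡ 36 (mod 61) since 39·36 = 1404 ≡ 1, so λ ≡ 26.
  x = λ² - 40 - 18 = 676 - 58 ≡ 8; y = λ·(40 - 8) - 10 ≡ 29. → (8, 29)

(8, 29)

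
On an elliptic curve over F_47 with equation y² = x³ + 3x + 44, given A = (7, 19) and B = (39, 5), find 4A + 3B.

First 4A:
Double-and-add on 4 = (100)₂. Start with A = (7, 19) for the leading 1-bit.
double: tangent at (7, 19): λ = (3·7² + 3)/(2·19) ≡ 9/38. 38⁻¹ ≡ 26 (mod 47) since 38·26 = 988 ≡ 1, so λ ≡ 9·26 ≡ 46.
  x = λ² - 7 - 7 = 2116 - 14 ≡ 34; y = λ·(7 - 34) - 19 ≡ 8. → (34, 8)
double: tangent at (34, 8): λ = (3·34² + 3)/(2·8) ≡ 40/16. 16⁻¹ ≡ 3 (mod 47) since 16·3 = 48 ≡ 1, so λ ≡ 40·3 ≡ 26.
  x = λ² - 34 - 34 = 676 - 68 ≡ 44; y = λ·(34 - 44) - 8 ≡ 14. → (44, 14)
4A = (44, 14).
Next 3B:
Repeated addition: build up to 3B.
2B: tangent at (39, 5): λ = (3·39² + 3)/(2·5) ≡ 7/10. 10⁻¹ ≡ 33 (mod 47), so λ ≡ 7·33 ≡ 43.
  x = λ² - 39 - 39 = 1849 - 78 ≡ 32; y = λ·(39 - 32) - 5 ≡ 14. → (32, 14)
3B: (32, 14) + (39, 5). λ = (5 - 14)/(39 - 32) ≡ 38/7 mod 47. 7⁻¹ ≡ 27 (mod 47) since 7·27 = 189 ≡ 1, so λ ≡ 39.
  x = λ² - 32 - 39 = 1521 - 71 ≡ 40; y = λ·(32 - 40) - 14 ≡ 3. → (40, 3)
3B = (40, 3).
Finally 4A + 3B:
(44, 14) + (40, 3). λ = (3 - 14)/(40 - 44) ≡ 36/43 mod 47. 43⁻¹ ≡ 35 (mod 47) since 43·35 = 1505 ≡ 1, so λ ≡ 38.
  x = λ² - 44 - 40 = 1444 - 84 ≡ 44; y = λ·(44 - 44) - 14 ≡ 33. → (44, 33)

(44, 33)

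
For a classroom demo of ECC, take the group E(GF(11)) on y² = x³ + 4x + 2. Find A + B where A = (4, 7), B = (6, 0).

(4, 7) + (6, 0). λ = (0 - 7)/(6 - 4) ≡ 4/2 mod 11. 2⁻¹ ≡ 6 (mod 11) since 2·6 = 12 ≡ 1, so λ ≡ 2.
  x = λ² - 4 - 6 = 4 - 10 ≡ 5; y = λ·(4 - 5) - 7 ≡ 2. → (5, 2)

(5, 2)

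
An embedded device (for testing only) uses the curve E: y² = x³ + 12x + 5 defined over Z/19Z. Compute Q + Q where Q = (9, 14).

(10, 2)

tangent at (9, 14): λ = (3·9² + 12)/(2·14) ≡ 8/9. 9⁻¹ ≡ 17 (mod 19) since 9·17 = 153 ≡ 1, so λ ≡ 8·17 ≡ 3.
  x = λ² - 9 - 9 = 9 - 18 ≡ 10; y = λ·(9 - 10) - 14 ≡ 2. → (10, 2)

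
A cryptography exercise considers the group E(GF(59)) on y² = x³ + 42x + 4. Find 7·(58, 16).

(43, 30)

Write P = (58, 16).
Repeated addition: build up to 7P.
2P: tangent at (58, 16): λ = (3·58² + 42)/(2·16) ≡ 45/32. 32⁻¹ ≡ 24 (mod 59) since 32·24 = 768 ≡ 1, so λ ≡ 45·24 ≡ 18.
  x = λ² - 58 - 58 = 324 - 116 ≡ 31; y = λ·(58 - 31) - 16 ≡ 57. → (31, 57)
3P: (31, 57) + (58, 16). λ = (16 - 57)/(58 - 31) ≡ 18/27 mod 59. 27⁻¹ ≡ 35 (mod 59), so λ ≡ 40.
  x = λ² - 31 - 58 = 1600 - 89 ≡ 36; y = λ·(31 - 36) - 57 ≡ 38. → (36, 38)
4P: (36, 38) + (58, 16). λ = (16 - 38)/(58 - 36) ≡ 37/22 mod 59. 22⁻¹ ≡ 51 (mod 59) since 22·51 = 1122 ≡ 1, so λ ≡ 58.
  x = λ² - 36 - 58 = 3364 - 94 ≡ 25; y = λ·(36 - 25) - 38 ≡ 10. → (25, 10)
5P: (25, 10) + (58, 16). λ = (16 - 10)/(58 - 25) ≡ 6/33 mod 59. 33⁻¹ ≡ 34 (mod 59), so λ ≡ 27.
  x = λ² - 25 - 58 = 729 - 83 ≡ 56; y = λ·(25 - 56) - 10 ≡ 38. → (56, 38)
6P: (56, 38) + (58, 16). λ = (16 - 38)/(58 - 56) ≡ 37/2 mod 59. 2⁻¹ ≡ 30 (mod 59) since 2·30 = 60 ≡ 1, so λ ≡ 48.
  x = λ² - 56 - 58 = 2304 - 114 ≡ 7; y = λ·(56 - 7) - 38 ≡ 13. → (7, 13)
7P: (7, 13) + (58, 16). λ = (16 - 13)/(58 - 7) ≡ 3/51 mod 59. 51⁻¹ ≡ 22 (mod 59), so λ ≡ 7.
  x = λ² - 7 - 58 = 49 - 65 ≡ 43; y = λ·(7 - 43) - 13 ≡ 30. → (43, 30)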